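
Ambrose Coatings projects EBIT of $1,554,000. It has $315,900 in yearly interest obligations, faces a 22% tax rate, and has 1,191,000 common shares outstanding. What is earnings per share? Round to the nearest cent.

$0.81

Interest = $315,900.00, so EBT = $1,554,000 − $315,900.00 = $1,238,100.00.
After tax at 22%: net income = $1,238,100.00 × 0.78 = $965,718.00.
EPS = $965,718.00 ÷ 1,191,000 = $0.81.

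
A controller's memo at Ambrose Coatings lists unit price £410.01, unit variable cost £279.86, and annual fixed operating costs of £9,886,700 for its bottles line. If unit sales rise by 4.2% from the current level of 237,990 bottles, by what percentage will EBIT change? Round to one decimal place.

+6.2%

Total contribution margin = 237,990 × £130.15 = £30,974,398.50.
EBIT = £30,974,398.50 − £9,886,700 = £21,087,698.50.
Degree of operating leverage = £30,974,398.50 / £21,087,698.50 = 1.4688.
%ΔEBIT = DOL × %ΔSales = 1.4688 × +4.2% = +6.2%.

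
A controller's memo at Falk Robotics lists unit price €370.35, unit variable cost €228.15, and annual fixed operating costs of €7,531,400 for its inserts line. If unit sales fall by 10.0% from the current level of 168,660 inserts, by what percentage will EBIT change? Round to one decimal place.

-14.6%

At 168,660 units, contribution = 168,660 × €142.20 = €23,983,452.00.
Subtracting fixed costs: EBIT = €23,983,452.00 − €7,531,400 = €16,452,052.00.
DOL = contribution ÷ EBIT = €23,983,452.00 ÷ €16,452,052.00 = 1.4578.
Operating income changes by 1.4578 × -10.0% = -14.6%.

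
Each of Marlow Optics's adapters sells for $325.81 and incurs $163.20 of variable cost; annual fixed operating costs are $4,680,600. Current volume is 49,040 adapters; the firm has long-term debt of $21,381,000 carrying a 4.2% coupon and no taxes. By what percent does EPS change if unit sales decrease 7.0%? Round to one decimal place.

Contribution at this volume is 49,040 × $162.61 = $7,974,394.40.
Operating income = contribution − fixed costs = $7,974,394.40 − $4,680,600 = $3,293,794.40.
Interest = $898,002.00, so EBIT − I = $2,395,792.40.
DCL = total CM / (EBIT − I) = $7,974,394.40 / $2,395,792.40 = 3.3285.
EPS therefore changes by 3.3285 × (-7.0%) = -23.3%.

-23.3%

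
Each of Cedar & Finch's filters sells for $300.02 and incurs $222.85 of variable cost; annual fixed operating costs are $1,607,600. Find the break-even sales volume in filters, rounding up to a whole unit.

Contribution margin per unit = $300.02 − $222.85 = $77.17.
Units to break even: $1,607,600 ÷ $77.17 = 20,831.93, rounded up to 20,832.

20,832 filters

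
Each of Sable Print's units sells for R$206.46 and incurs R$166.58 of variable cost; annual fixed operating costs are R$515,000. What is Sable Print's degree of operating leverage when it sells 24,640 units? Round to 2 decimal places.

2.10

Contribution at this volume is 24,640 × R$39.88 = R$982,643.20.
Subtracting fixed costs: EBIT = R$982,643.20 − R$515,000 = R$467,643.20.
Degree of operating leverage = R$982,643.20 / R$467,643.20 = 2.1013.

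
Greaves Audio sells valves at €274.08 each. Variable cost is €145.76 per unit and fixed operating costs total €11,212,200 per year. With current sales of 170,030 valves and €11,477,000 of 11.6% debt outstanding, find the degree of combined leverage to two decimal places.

2.35

At 170,030 units, contribution = 170,030 × €128.32 = €21,818,249.60.
Operating income = contribution − fixed costs = €21,818,249.60 − €11,212,200 = €10,606,049.60. Interest = €1,331,332.00.
DOL = €21,818,249.60 ÷ €10,606,049.60 = 2.0572; DFL = €10,606,049.60 ÷ €9,274,717.60 = 1.1435.
Combined leverage = 2.0572 × 1.1435 = 2.3524.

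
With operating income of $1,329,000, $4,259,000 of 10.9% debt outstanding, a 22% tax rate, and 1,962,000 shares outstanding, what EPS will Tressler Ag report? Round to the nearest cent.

Interest = $464,231.00, so EBT = $1,329,000 − $464,231.00 = $864,769.00.
Net income = $864,769.00 × (1 − 0.22) = $674,519.82.
Per share: $674,519.82 / 1,962,000 shares = $0.34.

$0.34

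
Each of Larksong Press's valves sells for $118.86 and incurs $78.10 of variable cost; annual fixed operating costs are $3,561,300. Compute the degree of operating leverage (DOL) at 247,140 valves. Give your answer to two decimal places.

1.55

Contribution at this volume is 247,140 × $40.76 = $10,073,426.40.
Operating income = contribution − fixed costs = $10,073,426.40 − $3,561,300 = $6,512,126.40.
Degree of operating leverage = $10,073,426.40 / $6,512,126.40 = 1.5469.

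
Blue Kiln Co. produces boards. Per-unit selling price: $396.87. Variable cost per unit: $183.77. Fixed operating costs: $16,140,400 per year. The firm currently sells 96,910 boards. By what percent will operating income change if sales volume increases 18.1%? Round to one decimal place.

+82.9%

Total contribution margin = 96,910 × $213.10 = $20,651,521.00.
Operating income = contribution − fixed costs = $20,651,521.00 − $16,140,400 = $4,511,121.00.
Degree of operating leverage = $20,651,521.00 / $4,511,121.00 = 4.5779.
So EBIT moves 4.5779 × (+18.1%) = +82.9%.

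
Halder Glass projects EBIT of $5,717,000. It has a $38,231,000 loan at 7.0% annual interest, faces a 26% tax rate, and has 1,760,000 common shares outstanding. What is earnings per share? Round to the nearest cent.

$1.28

Interest = $2,676,170.00, so EBT = $5,717,000 − $2,676,170.00 = $3,040,830.00.
Net income = $3,040,830.00 × (1 − 0.26) = $2,250,214.20.
EPS = $2,250,214.20 ÷ 1,760,000 = $1.28.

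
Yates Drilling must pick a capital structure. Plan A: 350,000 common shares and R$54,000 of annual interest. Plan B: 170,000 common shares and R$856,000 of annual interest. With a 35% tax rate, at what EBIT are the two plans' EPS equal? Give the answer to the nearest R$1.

R$1,613,444

At indifference, (EBIT − 54,000)(1 − t)/350,000 = (EBIT − 856,000)(1 − t)/170,000.
Cancelling (1 − t) and cross-multiplying: 170,000·(EBIT − 54,000) = 350,000·(EBIT − 856,000).
EBIT × (350,000 − 170,000) = 856,000 × 350,000 − 54,000 × 170,000 = 290,420,000,000, so EBIT = 290,420,000,000 ÷ 180,000 = 1,613,444.44.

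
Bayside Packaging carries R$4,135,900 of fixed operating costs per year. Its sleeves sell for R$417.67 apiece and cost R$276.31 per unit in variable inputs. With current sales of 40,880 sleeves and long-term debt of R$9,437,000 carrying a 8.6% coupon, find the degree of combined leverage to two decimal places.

At 40,880 units, contribution = 40,880 × R$141.36 = R$5,778,796.80.
Subtracting fixed costs: EBIT = R$5,778,796.80 − R$4,135,900 = R$1,642,896.80. Interest = R$811,582.00.
DOL = R$5,778,796.80 ÷ R$1,642,896.80 = 3.5174; DFL = R$1,642,896.80 ÷ R$831,314.80 = 1.9763.
DCL = DOL × DFL = 3.5174 × 1.9763 = 6.9514.

6.95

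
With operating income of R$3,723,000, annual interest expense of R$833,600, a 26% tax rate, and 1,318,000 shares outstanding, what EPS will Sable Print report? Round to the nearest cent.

R$1.62

Pre-tax income = R$3,723,000 − R$833,600.00 = R$2,889,400.00.
After tax at 26%: net income = R$2,889,400.00 × 0.74 = R$2,138,156.00.
Per share: R$2,138,156.00 / 1,318,000 shares = R$1.62.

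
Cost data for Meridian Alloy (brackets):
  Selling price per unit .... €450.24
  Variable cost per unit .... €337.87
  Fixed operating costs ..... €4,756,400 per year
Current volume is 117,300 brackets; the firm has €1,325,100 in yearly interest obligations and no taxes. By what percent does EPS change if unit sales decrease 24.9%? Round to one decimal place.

Total contribution margin = 117,300 × €112.37 = €13,181,001.00.
EBIT = €13,181,001.00 − €4,756,400 = €8,424,601.00.
Interest = €1,325,100.00, so EBIT − I = €7,099,501.00.
Degree of combined leverage = contribution ÷ (EBIT − I) = €13,181,001.00 ÷ €7,099,501.00 = 1.8566.
EPS therefore changes by 1.8566 × (-24.9%) = -46.2%.

-46.2%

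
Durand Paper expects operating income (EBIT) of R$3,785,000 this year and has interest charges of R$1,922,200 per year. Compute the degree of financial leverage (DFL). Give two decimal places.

Annual interest charges come to R$1,922,200.00.
DFL = EBIT ÷ (EBIT − I) = R$3,785,000 ÷ (R$3,785,000 − R$1,922,200.00) = R$3,785,000 ÷ R$1,862,800.00 = 2.0319.

2.03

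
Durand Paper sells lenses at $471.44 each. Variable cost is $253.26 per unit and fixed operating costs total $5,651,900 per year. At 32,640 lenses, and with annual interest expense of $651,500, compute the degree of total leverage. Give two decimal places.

8.71

Contribution at this volume is 32,640 × $218.18 = $7,121,395.20.
EBIT = $7,121,395.20 − $5,651,900 = $1,469,495.20. Interest = $651,500.00.
DOL = $7,121,395.20 ÷ $1,469,495.20 = 4.8462; DFL = $1,469,495.20 ÷ $817,995.20 = 1.7965.
DCL = DOL × DFL = 4.8462 × 1.7965 = 8.7062.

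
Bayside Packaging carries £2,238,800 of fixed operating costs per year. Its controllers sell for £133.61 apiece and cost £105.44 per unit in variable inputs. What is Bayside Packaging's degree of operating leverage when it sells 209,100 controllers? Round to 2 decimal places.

Contribution at this volume is 209,100 × £28.17 = £5,890,347.00.
Operating income = contribution − fixed costs = £5,890,347.00 − £2,238,800 = £3,651,547.00.
So DOL = total CM / EBIT = £5,890,347.00 / £3,651,547.00 = 1.6131.

1.61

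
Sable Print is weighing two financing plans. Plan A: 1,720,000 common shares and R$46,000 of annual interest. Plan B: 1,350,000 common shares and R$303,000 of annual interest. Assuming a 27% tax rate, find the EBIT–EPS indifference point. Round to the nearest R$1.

At indifference, (EBIT − 46,000)(1 − t)/1,720,000 = (EBIT − 303,000)(1 − t)/1,350,000.
The (1 − t) factor cancels: (EBIT − 46,000) × 1,350,000 = (EBIT − 303,000) × 1,720,000.
EBIT × (1,720,000 − 1,350,000) = 303,000 × 1,720,000 − 46,000 × 1,350,000 = 459,060,000,000, so EBIT = 459,060,000,000 ÷ 370,000 = 1,240,702.70.

R$1,240,703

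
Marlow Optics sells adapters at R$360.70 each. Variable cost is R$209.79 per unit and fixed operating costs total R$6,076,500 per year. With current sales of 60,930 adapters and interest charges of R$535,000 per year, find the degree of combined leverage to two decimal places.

Total contribution margin = 60,930 × R$150.91 = R$9,194,946.30.
EBIT = R$9,194,946.30 − R$6,076,500 = R$3,118,446.30. Interest = R$535,000.00, so EBIT − I = R$2,583,446.30.
DCL = contribution ÷ (EBIT − I) = R$9,194,946.30 ÷ R$2,583,446.30 = 3.5592.

3.56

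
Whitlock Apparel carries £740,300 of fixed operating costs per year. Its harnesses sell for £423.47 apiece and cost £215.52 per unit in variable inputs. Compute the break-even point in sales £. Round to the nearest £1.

£1,507,549

CM per unit = £423.47 − £215.52 = £207.95; CM ratio = £207.95 / £423.47 = 0.4911.
Break-even revenue = fixed costs × price ÷ CM = £740,300 × £423.47 ÷ £207.95 = £1,507,549.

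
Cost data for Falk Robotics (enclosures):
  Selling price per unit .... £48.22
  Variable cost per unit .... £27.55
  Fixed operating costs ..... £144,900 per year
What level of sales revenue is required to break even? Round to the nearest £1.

£338,030

CM per unit = £48.22 − £27.55 = £20.67; CM ratio = £20.67 / £48.22 = 0.4287.
Break-even sales = FC ÷ CM ratio = £144,900 × £48.22 / £20.67 = £338,030.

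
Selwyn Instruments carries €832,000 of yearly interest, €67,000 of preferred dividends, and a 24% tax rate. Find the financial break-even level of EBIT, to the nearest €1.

€920,158

Preferred dividends are paid after tax, so their pre-tax equivalent is €67,000 ÷ (1 − 0.24) = €88,157.89.
Financial break-even EBIT = interest + D_p ÷ (1 − t) = €832,000 + €88,157.89 = €920,157.89.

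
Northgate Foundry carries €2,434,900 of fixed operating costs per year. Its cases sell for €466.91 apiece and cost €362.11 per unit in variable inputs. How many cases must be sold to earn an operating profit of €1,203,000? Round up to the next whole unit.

Unit CM = price − variable cost = €466.91 − €362.11 = €104.80.
Need Q such that Q × €104.80 − €2,434,900 = €1,203,000, i.e. Q = €3,637,900 / €104.80 = 34,712.79 → 34,713.

34,713 cases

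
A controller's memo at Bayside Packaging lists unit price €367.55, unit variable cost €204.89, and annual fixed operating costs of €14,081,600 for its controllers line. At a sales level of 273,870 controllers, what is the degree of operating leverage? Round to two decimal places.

1.46

Total contribution margin = 273,870 × €162.66 = €44,547,694.20.
Subtracting fixed costs: EBIT = €44,547,694.20 − €14,081,600 = €30,466,094.20.
DOL = contribution ÷ EBIT = €44,547,694.20 ÷ €30,466,094.20 = 1.4622.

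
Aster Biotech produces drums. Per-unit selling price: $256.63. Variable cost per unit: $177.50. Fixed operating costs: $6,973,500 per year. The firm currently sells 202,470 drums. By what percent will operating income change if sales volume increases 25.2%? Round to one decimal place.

Contribution at this volume is 202,470 × $79.13 = $16,021,451.10.
Subtracting fixed costs: EBIT = $16,021,451.10 − $6,973,500 = $9,047,951.10.
DOL = contribution ÷ EBIT = $16,021,451.10 ÷ $9,047,951.10 = 1.7707.
So EBIT moves 1.7707 × (+25.2%) = +44.6%.

+44.6%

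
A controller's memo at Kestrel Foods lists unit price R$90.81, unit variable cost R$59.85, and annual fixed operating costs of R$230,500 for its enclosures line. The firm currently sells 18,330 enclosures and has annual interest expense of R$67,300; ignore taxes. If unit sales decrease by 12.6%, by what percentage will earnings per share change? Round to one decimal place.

-26.5%

At 18,330 units, contribution = 18,330 × R$30.96 = R$567,496.80.
EBIT = R$567,496.80 − R$230,500 = R$336,996.80.
After interest of R$67,300.00, pre-tax earnings = R$269,696.80.
DCL = total CM / (EBIT − I) = R$567,496.80 / R$269,696.80 = 2.1042.
%ΔEPS = DCL × %ΔSales = 2.1042 × -12.6% = -26.5%.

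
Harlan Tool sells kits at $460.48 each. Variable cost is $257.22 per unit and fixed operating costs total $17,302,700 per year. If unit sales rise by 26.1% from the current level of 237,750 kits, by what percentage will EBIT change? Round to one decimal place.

Total contribution margin = 237,750 × $203.26 = $48,325,065.00.
Subtracting fixed costs: EBIT = $48,325,065.00 − $17,302,700 = $31,022,365.00.
Degree of operating leverage = $48,325,065.00 / $31,022,365.00 = 1.5577.
So EBIT moves 1.5577 × (+26.1%) = +40.7%.

+40.7%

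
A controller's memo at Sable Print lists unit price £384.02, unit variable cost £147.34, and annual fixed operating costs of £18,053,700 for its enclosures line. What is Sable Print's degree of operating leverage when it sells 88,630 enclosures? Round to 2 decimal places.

Contribution at this volume is 88,630 × £236.68 = £20,976,948.40.
Operating income = contribution − fixed costs = £20,976,948.40 − £18,053,700 = £2,923,248.40.
So DOL = total CM / EBIT = £20,976,948.40 / £2,923,248.40 = 7.1759.

7.18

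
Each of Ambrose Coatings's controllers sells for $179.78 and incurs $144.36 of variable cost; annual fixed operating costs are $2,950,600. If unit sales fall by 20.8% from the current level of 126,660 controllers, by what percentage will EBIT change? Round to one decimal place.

-60.8%

Total contribution margin = 126,660 × $35.42 = $4,486,297.20.
Subtracting fixed costs: EBIT = $4,486,297.20 − $2,950,600 = $1,535,697.20.
DOL = contribution ÷ EBIT = $4,486,297.20 ÷ $1,535,697.20 = 2.9213.
%ΔEBIT = DOL × %ΔSales = 2.9213 × -20.8% = -60.8%.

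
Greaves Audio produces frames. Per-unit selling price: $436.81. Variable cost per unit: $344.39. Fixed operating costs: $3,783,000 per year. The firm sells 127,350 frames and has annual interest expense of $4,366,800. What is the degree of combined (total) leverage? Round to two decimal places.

Total contribution margin = 127,350 × $92.42 = $11,769,687.00.
Subtracting fixed costs: EBIT = $11,769,687.00 − $3,783,000 = $7,986,687.00. Interest = $4,366,800.00.
DOL = $11,769,687.00 ÷ $7,986,687.00 = 1.4737; DFL = $7,986,687.00 ÷ $3,619,887.00 = 2.2063.
DCL = DOL × DFL = 1.4737 × 2.2063 = 3.2514.

3.25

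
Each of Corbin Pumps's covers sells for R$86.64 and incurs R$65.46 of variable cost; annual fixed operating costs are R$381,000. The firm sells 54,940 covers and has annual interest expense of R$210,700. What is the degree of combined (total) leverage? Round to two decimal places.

Total contribution margin = 54,940 × R$21.18 = R$1,163,629.20.
Subtracting fixed costs: EBIT = R$1,163,629.20 − R$381,000 = R$782,629.20. Interest = R$210,700.00.
DOL = R$1,163,629.20 ÷ R$782,629.20 = 1.4868; DFL = R$782,629.20 ÷ R$571,929.20 = 1.3684.
Combined leverage = 1.4868 × 1.3684 = 2.0345.

2.03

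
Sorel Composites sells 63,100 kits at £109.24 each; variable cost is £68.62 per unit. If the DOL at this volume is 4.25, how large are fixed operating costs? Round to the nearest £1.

£1,960,034

Total contribution margin = 63,100 × £40.62 = £2,563,122.00.
Since DOL = CM ÷ EBIT, EBIT = £2,563,122.00 ÷ 4.25 = £603,087.53.
Fixed costs = CM − EBIT = £2,563,122.00 − £603,087.53 = £1,960,034.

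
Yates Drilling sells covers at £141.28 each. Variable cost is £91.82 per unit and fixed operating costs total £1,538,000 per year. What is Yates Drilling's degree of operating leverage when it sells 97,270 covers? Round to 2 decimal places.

Contribution at this volume is 97,270 × £49.46 = £4,810,974.20.
Operating income = contribution − fixed costs = £4,810,974.20 − £1,538,000 = £3,272,974.20.
DOL = contribution ÷ EBIT = £4,810,974.20 ÷ £3,272,974.20 = 1.4699.

1.47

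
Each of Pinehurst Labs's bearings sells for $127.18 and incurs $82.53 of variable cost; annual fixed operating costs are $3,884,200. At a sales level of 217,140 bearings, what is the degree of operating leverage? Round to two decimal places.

At 217,140 units, contribution = 217,140 × $44.65 = $9,695,301.00.
Operating income = contribution − fixed costs = $9,695,301.00 − $3,884,200 = $5,811,101.00.
So DOL = total CM / EBIT = $9,695,301.00 / $5,811,101.00 = 1.6684.

1.67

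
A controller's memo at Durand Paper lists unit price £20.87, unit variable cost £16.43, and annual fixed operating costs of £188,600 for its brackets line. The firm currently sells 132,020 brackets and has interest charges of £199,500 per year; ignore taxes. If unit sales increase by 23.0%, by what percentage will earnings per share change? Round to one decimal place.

At 132,020 units, contribution = 132,020 × £4.44 = £586,168.80.
Operating income = contribution − fixed costs = £586,168.80 − £188,600 = £397,568.80.
Interest = £199,500.00, so EBIT − I = £198,068.80.
Degree of combined leverage = contribution ÷ (EBIT − I) = £586,168.80 ÷ £198,068.80 = 2.9594.
%ΔEPS = DCL × %ΔSales = 2.9594 × +23.0% = +68.1%.

+68.1%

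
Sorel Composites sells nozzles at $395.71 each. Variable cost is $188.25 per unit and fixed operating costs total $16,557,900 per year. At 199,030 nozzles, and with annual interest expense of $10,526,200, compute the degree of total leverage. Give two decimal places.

2.91

Total contribution margin = 199,030 × $207.46 = $41,290,763.80.
Operating income = contribution − fixed costs = $41,290,763.80 − $16,557,900 = $24,732,863.80. Interest = $10,526,200.00.
DOL = $41,290,763.80 ÷ $24,732,863.80 = 1.6695; DFL = $24,732,863.80 ÷ $14,206,663.80 = 1.7409.
DCL = DOL × DFL = 1.6695 × 1.7409 = 2.9064.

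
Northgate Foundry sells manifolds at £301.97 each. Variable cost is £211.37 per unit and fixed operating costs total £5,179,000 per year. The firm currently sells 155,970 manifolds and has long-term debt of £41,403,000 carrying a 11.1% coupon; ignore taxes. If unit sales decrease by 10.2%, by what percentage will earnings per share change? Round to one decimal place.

At 155,970 units, contribution = 155,970 × £90.60 = £14,130,882.00.
Operating income = contribution − fixed costs = £14,130,882.00 − £5,179,000 = £8,951,882.00.
Interest = £4,595,733.00, so EBIT − I = £4,356,149.00.
DCL = total CM / (EBIT − I) = £14,130,882.00 / £4,356,149.00 = 3.2439.
%ΔEPS = DCL × %ΔSales = 3.2439 × -10.2% = -33.1%.

-33.1%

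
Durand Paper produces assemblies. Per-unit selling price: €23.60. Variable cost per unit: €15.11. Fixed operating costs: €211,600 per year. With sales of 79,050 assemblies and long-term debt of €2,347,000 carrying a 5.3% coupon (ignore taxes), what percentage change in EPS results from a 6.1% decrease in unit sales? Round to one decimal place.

-12.2%

Contribution at this volume is 79,050 × €8.49 = €671,134.50.
Operating income = contribution − fixed costs = €671,134.50 − €211,600 = €459,534.50.
Interest = €124,391.00, so EBIT − I = €335,143.50.
Degree of combined leverage = contribution ÷ (EBIT − I) = €671,134.50 ÷ €335,143.50 = 2.0025.
%ΔEPS = DCL × %ΔSales = 2.0025 × -6.1% = -12.2%.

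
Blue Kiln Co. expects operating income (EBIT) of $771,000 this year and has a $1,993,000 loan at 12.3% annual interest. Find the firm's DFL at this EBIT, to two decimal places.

1.47

Interest = $245,139.00.
DFL = EBIT ÷ (EBIT − I) = $771,000 ÷ ($771,000 − $245,139.00) = $771,000 ÷ $525,861.00 = 1.4662.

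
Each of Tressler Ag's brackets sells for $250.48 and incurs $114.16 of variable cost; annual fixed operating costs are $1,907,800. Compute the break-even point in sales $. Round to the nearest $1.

$3,505,471

CM per unit = $250.48 − $114.16 = $136.32; CM ratio = $136.32 / $250.48 = 0.5442.
Break-even revenue = fixed costs × price ÷ CM = $1,907,800 × $250.48 ÷ $136.32 = $3,505,471.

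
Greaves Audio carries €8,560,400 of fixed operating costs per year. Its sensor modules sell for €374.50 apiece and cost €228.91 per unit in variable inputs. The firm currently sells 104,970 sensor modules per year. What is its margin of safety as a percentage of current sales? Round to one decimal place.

Unit CM = price − variable cost = €374.50 − €228.91 = €145.59. Break-even units = €8,560,400 ÷ €145.59 = 58,797.99; break-even revenue = 58,797.99 × €374.50 = €22,019,848.89.
Actual sales revenue = 104,970 × €374.50 = €39,311,265.00.
Margin of safety = (€39,311,265.00 − €22,019,848.89) ÷ €39,311,265.00 = 44.0%.

44.0%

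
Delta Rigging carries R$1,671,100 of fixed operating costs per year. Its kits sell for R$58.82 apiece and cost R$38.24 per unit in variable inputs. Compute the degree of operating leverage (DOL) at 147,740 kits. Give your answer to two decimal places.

2.22

At 147,740 units, contribution = 147,740 × R$20.58 = R$3,040,489.20.
Subtracting fixed costs: EBIT = R$3,040,489.20 − R$1,671,100 = R$1,369,389.20.
DOL = contribution ÷ EBIT = R$3,040,489.20 ÷ R$1,369,389.20 = 2.2203.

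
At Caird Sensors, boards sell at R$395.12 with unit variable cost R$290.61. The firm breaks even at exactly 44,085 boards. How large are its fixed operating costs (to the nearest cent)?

Contribution margin per unit = R$395.12 − R$290.61 = R$104.51.
Since BE = FC / CM, FC = 44,085 × R$104.51 = R$4,607,323.35.

R$4,607,323.35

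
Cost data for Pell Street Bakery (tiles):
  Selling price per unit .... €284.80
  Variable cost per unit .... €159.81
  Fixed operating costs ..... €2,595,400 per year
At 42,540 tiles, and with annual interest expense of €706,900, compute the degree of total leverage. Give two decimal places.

2.64

Contribution at this volume is 42,540 × €124.99 = €5,317,074.60.
Subtracting fixed costs: EBIT = €5,317,074.60 − €2,595,400 = €2,721,674.60. Interest = €706,900.00, so EBIT − I = €2,014,774.60.
DCL = contribution ÷ (EBIT − I) = €5,317,074.60 ÷ €2,014,774.60 = 2.6390.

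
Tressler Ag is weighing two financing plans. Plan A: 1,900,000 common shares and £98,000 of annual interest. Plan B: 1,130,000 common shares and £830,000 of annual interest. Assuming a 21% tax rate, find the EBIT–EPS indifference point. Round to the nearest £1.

£1,904,234

Set EPS_A = EPS_B: (EBIT − £98,000)(1 − 0.21) ÷ 1,900,000 = (EBIT − £830,000)(1 − 0.21) ÷ 1,130,000.
The (1 − t) factor cancels: (EBIT − 98,000) × 1,130,000 = (EBIT − 830,000) × 1,900,000.
EBIT × (1,900,000 − 1,130,000) = 830,000 × 1,900,000 − 98,000 × 1,130,000 = 1,466,260,000,000, so EBIT = 1,466,260,000,000 ÷ 770,000 = 1,904,233.77.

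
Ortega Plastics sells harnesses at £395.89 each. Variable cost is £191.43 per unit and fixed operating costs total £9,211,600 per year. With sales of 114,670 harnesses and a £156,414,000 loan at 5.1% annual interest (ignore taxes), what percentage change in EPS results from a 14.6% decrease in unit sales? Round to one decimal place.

Total contribution margin = 114,670 × £204.46 = £23,445,428.20.
Subtracting fixed costs: EBIT = £23,445,428.20 − £9,211,600 = £14,233,828.20.
After interest of £7,977,114.00, pre-tax earnings = £6,256,714.20.
DCL = total CM / (EBIT − I) = £23,445,428.20 / £6,256,714.20 = 3.7472.
%ΔEPS = DCL × %ΔSales = 3.7472 × -14.6% = -54.7%.

-54.7%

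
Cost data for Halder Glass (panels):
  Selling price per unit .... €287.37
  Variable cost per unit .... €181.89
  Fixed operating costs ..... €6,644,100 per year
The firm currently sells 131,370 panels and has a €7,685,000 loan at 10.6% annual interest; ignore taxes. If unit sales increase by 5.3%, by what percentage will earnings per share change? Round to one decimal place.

Contribution at this volume is 131,370 × €105.48 = €13,856,907.60.
Subtracting fixed costs: EBIT = €13,856,907.60 − €6,644,100 = €7,212,807.60.
After interest of €814,610.00, pre-tax earnings = €6,398,197.60.
Degree of combined leverage = contribution ÷ (EBIT − I) = €13,856,907.60 ÷ €6,398,197.60 = 2.1658.
EPS therefore changes by 2.1658 × (+5.3%) = +11.5%.

+11.5%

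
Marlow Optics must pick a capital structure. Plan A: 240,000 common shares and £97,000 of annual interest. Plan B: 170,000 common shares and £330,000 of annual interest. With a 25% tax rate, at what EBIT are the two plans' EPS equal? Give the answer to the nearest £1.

£895,857

Set EPS_A = EPS_B: (EBIT − £97,000)(1 − 0.25) ÷ 240,000 = (EBIT − £330,000)(1 − 0.25) ÷ 170,000.
Cancelling (1 − t) and cross-multiplying: 170,000·(EBIT − 97,000) = 240,000·(EBIT − 330,000).
Solving, EBIT = (330,000·240,000 − 97,000·170,000) / (240,000 − 170,000) = 62,710,000,000 / 70,000 = 895,857.14.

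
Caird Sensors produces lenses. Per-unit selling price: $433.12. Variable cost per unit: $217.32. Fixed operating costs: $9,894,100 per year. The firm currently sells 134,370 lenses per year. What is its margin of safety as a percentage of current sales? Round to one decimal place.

Unit CM = price − variable cost = $433.12 − $217.32 = $215.80. Break-even units = $9,894,100 ÷ $215.80 = 45,848.47; break-even revenue = 45,848.47 × $433.12 = $19,857,889.68.
Actual sales revenue = 134,370 × $433.12 = $58,198,334.40.
Margin of safety = ($58,198,334.40 − $19,857,889.68) ÷ $58,198,334.40 = 65.9%.

65.9%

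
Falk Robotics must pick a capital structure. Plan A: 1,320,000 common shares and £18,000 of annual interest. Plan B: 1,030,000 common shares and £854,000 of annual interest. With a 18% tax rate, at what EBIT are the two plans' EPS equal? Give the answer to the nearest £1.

At indifference, (EBIT − 18,000)(1 − t)/1,320,000 = (EBIT − 854,000)(1 − t)/1,030,000.
The (1 − t) factor cancels: (EBIT − 18,000) × 1,030,000 = (EBIT − 854,000) × 1,320,000.
Solving, EBIT = (854,000·1,320,000 − 18,000·1,030,000) / (1,320,000 − 1,030,000) = 1,108,740,000,000 / 290,000 = 3,823,241.38.

£3,823,241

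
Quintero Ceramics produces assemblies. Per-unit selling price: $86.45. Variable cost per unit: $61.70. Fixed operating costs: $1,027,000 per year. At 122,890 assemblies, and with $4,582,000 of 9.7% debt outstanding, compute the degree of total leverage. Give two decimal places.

Total contribution margin = 122,890 × $24.75 = $3,041,527.50.
Subtracting fixed costs: EBIT = $3,041,527.50 − $1,027,000 = $2,014,527.50. Interest = $444,454.00, so EBIT − I = $1,570,073.50.
Degree of total leverage = total CM / (EBIT − interest) = $3,041,527.50 / $1,570,073.50 = 1.9372.

1.94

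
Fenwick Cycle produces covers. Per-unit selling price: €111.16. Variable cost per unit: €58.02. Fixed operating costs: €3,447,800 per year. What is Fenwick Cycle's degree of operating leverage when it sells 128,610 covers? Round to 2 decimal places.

2.02

Contribution at this volume is 128,610 × €53.14 = €6,834,335.40.
Subtracting fixed costs: EBIT = €6,834,335.40 − €3,447,800 = €3,386,535.40.
Degree of operating leverage = €6,834,335.40 / €3,386,535.40 = 2.0181.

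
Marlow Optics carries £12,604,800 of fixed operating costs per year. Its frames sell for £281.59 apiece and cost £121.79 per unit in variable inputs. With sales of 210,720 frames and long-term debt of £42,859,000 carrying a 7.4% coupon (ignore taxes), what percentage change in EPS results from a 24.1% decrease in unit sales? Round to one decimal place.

Contribution at this volume is 210,720 × £159.80 = £33,673,056.00.
EBIT = £33,673,056.00 − £12,604,800 = £21,068,256.00.
Interest = £3,171,566.00, so EBIT − I = £17,896,690.00.
DCL = total CM / (EBIT − I) = £33,673,056.00 / £17,896,690.00 = 1.8815.
EPS therefore changes by 1.8815 × (-24.1%) = -45.3%.

-45.3%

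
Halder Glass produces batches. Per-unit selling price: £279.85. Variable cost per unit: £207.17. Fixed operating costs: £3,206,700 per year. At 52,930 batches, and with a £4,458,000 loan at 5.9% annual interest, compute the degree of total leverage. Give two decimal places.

10.20

At 52,930 units, contribution = 52,930 × £72.68 = £3,846,952.40.
Subtracting fixed costs: EBIT = £3,846,952.40 − £3,206,700 = £640,252.40. Interest = £263,022.00.
DOL = £3,846,952.40 ÷ £640,252.40 = 6.0085; DFL = £640,252.40 ÷ £377,230.40 = 1.6972.
DCL = DOL × DFL = 6.0085 × 1.6972 = 10.1976.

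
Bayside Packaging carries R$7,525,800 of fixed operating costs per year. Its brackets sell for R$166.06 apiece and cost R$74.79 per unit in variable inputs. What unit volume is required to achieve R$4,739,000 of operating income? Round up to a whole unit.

Contribution margin per unit = R$166.06 − R$74.79 = R$91.27.
Required volume = (fixed costs + target profit) ÷ CM = (R$7,525,800 + R$4,739,000) ÷ R$91.27 = 134,379.31, so 134,380 brackets.

134,380 brackets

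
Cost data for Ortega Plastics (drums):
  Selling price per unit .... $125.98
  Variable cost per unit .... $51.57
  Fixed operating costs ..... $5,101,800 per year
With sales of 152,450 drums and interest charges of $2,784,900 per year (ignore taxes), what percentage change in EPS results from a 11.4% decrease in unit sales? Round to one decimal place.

-37.4%

Contribution at this volume is 152,450 × $74.41 = $11,343,804.50.
EBIT = $11,343,804.50 − $5,101,800 = $6,242,004.50.
Interest = $2,784,900.00, so EBIT − I = $3,457,104.50.
Degree of combined leverage = contribution ÷ (EBIT − I) = $11,343,804.50 ÷ $3,457,104.50 = 3.2813.
%ΔEPS = DCL × %ΔSales = 3.2813 × -11.4% = -37.4%.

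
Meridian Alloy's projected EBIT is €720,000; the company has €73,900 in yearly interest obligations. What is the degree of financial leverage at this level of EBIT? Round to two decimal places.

1.11

Annual interest charges come to €73,900.00.
DFL = EBIT ÷ (EBIT − I) = €720,000 ÷ (€720,000 − €73,900.00) = €720,000 ÷ €646,100.00 = 1.1144.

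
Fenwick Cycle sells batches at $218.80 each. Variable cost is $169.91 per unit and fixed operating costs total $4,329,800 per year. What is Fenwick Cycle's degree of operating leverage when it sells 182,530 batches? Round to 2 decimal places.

1.94

Contribution at this volume is 182,530 × $48.89 = $8,923,891.70.
Operating income = contribution − fixed costs = $8,923,891.70 − $4,329,800 = $4,594,091.70.
DOL = contribution ÷ EBIT = $8,923,891.70 ÷ $4,594,091.70 = 1.9425.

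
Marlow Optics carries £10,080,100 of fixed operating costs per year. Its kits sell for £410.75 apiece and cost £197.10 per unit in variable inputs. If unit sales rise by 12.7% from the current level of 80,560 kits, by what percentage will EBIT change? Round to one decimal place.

At 80,560 units, contribution = 80,560 × £213.65 = £17,211,644.00.
EBIT = £17,211,644.00 − £10,080,100 = £7,131,544.00.
So DOL = total CM / EBIT = £17,211,644.00 / £7,131,544.00 = 2.4135.
So EBIT moves 2.4135 × (+12.7%) = +30.7%.

+30.7%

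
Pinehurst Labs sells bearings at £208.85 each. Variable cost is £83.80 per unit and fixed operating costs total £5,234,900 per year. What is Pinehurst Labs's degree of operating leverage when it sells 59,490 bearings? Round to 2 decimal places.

Total contribution margin = 59,490 × £125.05 = £7,439,224.50.
EBIT = £7,439,224.50 − £5,234,900 = £2,204,324.50.
DOL = contribution ÷ EBIT = £7,439,224.50 ÷ £2,204,324.50 = 3.3748.

3.37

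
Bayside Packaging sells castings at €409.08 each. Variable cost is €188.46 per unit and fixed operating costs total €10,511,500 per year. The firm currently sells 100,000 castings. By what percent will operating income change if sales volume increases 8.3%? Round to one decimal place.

+15.9%

At 100,000 units, contribution = 100,000 × €220.62 = €22,062,000.00.
Subtracting fixed costs: EBIT = €22,062,000.00 − €10,511,500 = €11,550,500.00.
So DOL = total CM / EBIT = €22,062,000.00 / €11,550,500.00 = 1.9100.
%ΔEBIT = DOL × %ΔSales = 1.9100 × +8.3% = +15.9%.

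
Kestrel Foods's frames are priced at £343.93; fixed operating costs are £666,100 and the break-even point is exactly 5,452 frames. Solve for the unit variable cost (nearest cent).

£221.75

Contribution per unit must be FC / Q = £666,100 / 5,452 = £122.1753.
Hence VC = price − CM = £343.93 − £122.1753 = £221.75.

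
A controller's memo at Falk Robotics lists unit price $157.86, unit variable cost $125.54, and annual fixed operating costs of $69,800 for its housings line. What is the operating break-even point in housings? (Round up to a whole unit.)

Unit CM = price − variable cost = $157.86 − $125.54 = $32.32.
Break-even Q = $69,800 / $32.32 = 2,159.65 → 2,160 housings.

2,160 housings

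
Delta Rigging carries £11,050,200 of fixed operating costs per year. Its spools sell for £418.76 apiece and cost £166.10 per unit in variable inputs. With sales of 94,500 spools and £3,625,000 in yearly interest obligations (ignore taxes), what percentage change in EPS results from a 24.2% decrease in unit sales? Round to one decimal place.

-62.8%

Contribution at this volume is 94,500 × £252.66 = £23,876,370.00.
Subtracting fixed costs: EBIT = £23,876,370.00 − £11,050,200 = £12,826,170.00.
After interest of £3,625,000.00, pre-tax earnings = £9,201,170.00.
DCL = total CM / (EBIT − I) = £23,876,370.00 / £9,201,170.00 = 2.5949.
%ΔEPS = DCL × %ΔSales = 2.5949 × -24.2% = -62.8%.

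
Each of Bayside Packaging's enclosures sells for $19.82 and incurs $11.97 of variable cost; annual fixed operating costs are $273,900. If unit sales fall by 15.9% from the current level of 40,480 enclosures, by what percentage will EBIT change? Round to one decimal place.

At 40,480 units, contribution = 40,480 × $7.85 = $317,768.00.
EBIT = $317,768.00 − $273,900 = $43,868.00.
Degree of operating leverage = $317,768.00 / $43,868.00 = 7.2437.
So EBIT moves 7.2437 × (-15.9%) = -115.2%.

-115.2%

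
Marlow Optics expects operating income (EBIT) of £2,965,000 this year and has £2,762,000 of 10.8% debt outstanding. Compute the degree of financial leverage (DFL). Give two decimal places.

1.11

Annual interest charges come to £298,296.00.
Degree of financial leverage = EBIT / (EBIT − interest) = £2,965,000 / £2,666,704.00 = 1.1119.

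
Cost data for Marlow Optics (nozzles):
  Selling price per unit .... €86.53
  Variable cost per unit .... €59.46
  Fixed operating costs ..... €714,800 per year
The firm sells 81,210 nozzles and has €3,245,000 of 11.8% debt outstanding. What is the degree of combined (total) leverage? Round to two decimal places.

2.00

Total contribution margin = 81,210 × €27.07 = €2,198,354.70.
EBIT = €2,198,354.70 − €714,800 = €1,483,554.70. Interest = €382,910.00.
DOL = €2,198,354.70 ÷ €1,483,554.70 = 1.4818; DFL = €1,483,554.70 ÷ €1,100,644.70 = 1.3479.
DCL = DOL × DFL = 1.4818 × 1.3479 = 1.9973.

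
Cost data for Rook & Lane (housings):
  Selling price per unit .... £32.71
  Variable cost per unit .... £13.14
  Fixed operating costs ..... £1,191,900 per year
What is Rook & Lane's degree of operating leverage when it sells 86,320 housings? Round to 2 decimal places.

3.40

Contribution at this volume is 86,320 × £19.57 = £1,689,282.40.
EBIT = £1,689,282.40 − £1,191,900 = £497,382.40.
DOL = contribution ÷ EBIT = £1,689,282.40 ÷ £497,382.40 = 3.3963.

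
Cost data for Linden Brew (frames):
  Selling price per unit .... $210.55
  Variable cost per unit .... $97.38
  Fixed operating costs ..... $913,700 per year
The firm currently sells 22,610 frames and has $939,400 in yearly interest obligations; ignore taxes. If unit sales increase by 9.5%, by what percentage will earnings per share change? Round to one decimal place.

At 22,610 units, contribution = 22,610 × $113.17 = $2,558,773.70.
EBIT = $2,558,773.70 − $913,700 = $1,645,073.70.
Interest = $939,400.00, so EBIT − I = $705,673.70.
DCL = total CM / (EBIT − I) = $2,558,773.70 / $705,673.70 = 3.6260.
EPS therefore changes by 3.6260 × (+9.5%) = +34.4%.

+34.4%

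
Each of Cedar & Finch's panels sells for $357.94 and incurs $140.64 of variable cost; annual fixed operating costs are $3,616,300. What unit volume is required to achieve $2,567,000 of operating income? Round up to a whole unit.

Contribution margin per unit = $357.94 − $140.64 = $217.30.
Required volume = (fixed costs + target profit) ÷ CM = ($3,616,300 + $2,567,000) ÷ $217.30 = 28,455.13, so 28,456 panels.

28,456 panels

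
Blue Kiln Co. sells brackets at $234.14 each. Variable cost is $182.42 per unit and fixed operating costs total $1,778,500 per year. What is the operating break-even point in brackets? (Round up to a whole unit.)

Each unit contributes $234.14 − $182.42 = $51.72.
Break-even volume = fixed costs ÷ CM per unit = $1,778,500 ÷ $51.72 = 34,387.08, so 34,388 brackets.

34,388 brackets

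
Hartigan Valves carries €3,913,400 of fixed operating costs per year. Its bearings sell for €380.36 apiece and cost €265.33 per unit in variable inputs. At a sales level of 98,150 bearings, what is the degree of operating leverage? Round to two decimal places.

At 98,150 units, contribution = 98,150 × €115.03 = €11,290,194.50.
Subtracting fixed costs: EBIT = €11,290,194.50 − €3,913,400 = €7,376,794.50.
DOL = contribution ÷ EBIT = €11,290,194.50 ÷ €7,376,794.50 = 1.5305.

1.53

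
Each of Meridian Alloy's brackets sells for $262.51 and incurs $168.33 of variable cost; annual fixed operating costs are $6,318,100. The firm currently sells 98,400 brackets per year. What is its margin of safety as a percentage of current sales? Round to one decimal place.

Contribution margin per unit = $262.51 − $168.33 = $94.18. Break-even units = $6,318,100 ÷ $94.18 = 67,085.37; break-even revenue = 67,085.37 × $262.51 = $17,610,580.07.
Current sales = 98,400 × $262.51 = $25,830,984.00.
Margin of safety = ($25,830,984.00 − $17,610,580.07) ÷ $25,830,984.00 = 31.8%.

31.8%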